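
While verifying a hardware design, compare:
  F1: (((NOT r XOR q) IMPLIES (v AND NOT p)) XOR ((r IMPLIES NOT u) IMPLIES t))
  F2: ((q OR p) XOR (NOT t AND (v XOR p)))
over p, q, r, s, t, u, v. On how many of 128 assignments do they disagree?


F1 = (((NOT r XOR q) IMPLIES (v AND NOT p)) XOR ((r IMPLIES NOT u) IMPLIES t))
F2 = ((q OR p) XOR (NOT t AND (v XOR p)))
Evaluate both on each of 128 rows (bits = p,q,r,s,t,u,v):
  row 0 [0000000]: F1=0 F2=0 -> 0
  row 1 [0000001]: F1=1 F2=1 -> 0
  row 2 [0000010]: F1=0 F2=0 -> 0
  row 3 [0000011]: F1=1 F2=1 -> 0
  row 4 [0000100]: F1=1 F2=0 (differ) -> 1
  (every remaining row is evaluated the same way; all 128 results are listed next)
Full result column, 8 rows per line (p,q,r,s fixed per line; t,u,v runs 000..111 left to right):
  rows 0-7 [p,q,r,s=0000]: 00001010  (ones: 2)
  rows 8-15 [p,q,r,s=0001]: 00001010  (ones: 2)
  rows 16-23 [p,q,r,s=0010]: 10010000  (ones: 2)
  rows 24-31 [p,q,r,s=0011]: 10010000  (ones: 2)
  rows 32-39 [p,q,r,s=0100]: 01011111  (ones: 6)
  rows 40-47 [p,q,r,s=0101]: 01011111  (ones: 6)
  rows 48-55 [p,q,r,s=0110]: 11000101  (ones: 4)
  rows 56-63 [p,q,r,s=0111]: 11000101  (ones: 4)
  rows 64-71 [p,q,r,s=1000]: 01010000  (ones: 2)
  rows 72-79 [p,q,r,s=1001]: 01010000  (ones: 2)
  rows 80-87 [p,q,r,s=1010]: 10011111  (ones: 6)
  rows 88-95 [p,q,r,s=1011]: 10011111  (ones: 6)
  rows 96-103 [p,q,r,s=1100]: 10101111  (ones: 6)
  rows 104-111 [p,q,r,s=1101]: 10101111  (ones: 6)
  rows 112-119 [p,q,r,s=1110]: 01100000  (ones: 2)
  rows 120-127 [p,q,r,s=1111]: 01100000  (ones: 2)
Disagreements = 2+2+2+2+6+6+4+4+2+2+6+6+6+6+2+2 = 60

60


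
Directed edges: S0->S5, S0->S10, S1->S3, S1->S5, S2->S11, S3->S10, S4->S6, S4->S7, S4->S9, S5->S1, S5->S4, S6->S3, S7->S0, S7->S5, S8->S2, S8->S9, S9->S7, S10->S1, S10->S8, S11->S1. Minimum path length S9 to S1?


BFS layer-by-layer from S9:
  dist 0: {S9}
  dist 1: {S7}
  dist 2: {S0, S5}
  dist 3: {S1, S4, S10}
  -> S1 reached at distance 3
Shortest path length = 3

3


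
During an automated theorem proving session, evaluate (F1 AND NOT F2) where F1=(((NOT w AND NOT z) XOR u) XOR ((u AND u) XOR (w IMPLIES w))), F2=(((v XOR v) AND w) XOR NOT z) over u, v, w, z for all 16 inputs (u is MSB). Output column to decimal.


F1 = (((NOT w AND NOT z) XOR u) XOR ((u AND u) XOR (w IMPLIES w)))
F2 = (((v XOR v) AND w) XOR NOT z)
Counterexample to F1=>F2 is where F1=1 and F2=0.
Evaluate each row (bits = u,v,w,z, MSB first):
  row 0 [0000]: F1=0 F2=1 -> F1&~F2 -> 0
  row 1 [0001]: F1=1 F2=0 -> F1&~F2 -> 1
  row 2 [0010]: F1=1 F2=1 -> F1&~F2 -> 0
  row 3 [0011]: F1=1 F2=0 -> F1&~F2 -> 1
  row 4 [0100]: F1=0 F2=1 -> F1&~F2 -> 0
  row 5 [0101]: F1=1 F2=0 -> F1&~F2 -> 1
  row 6 [0110]: F1=1 F2=1 -> F1&~F2 -> 0
  row 7 [0111]: F1=1 F2=0 -> F1&~F2 -> 1
  row 8 [1000]: F1=0 F2=1 -> F1&~F2 -> 0
  row 9 [1001]: F1=1 F2=0 -> F1&~F2 -> 1
  row 10 [1010]: F1=1 F2=1 -> F1&~F2 -> 0
  row 11 [1011]: F1=1 F2=0 -> F1&~F2 -> 1
  row 12 [1100]: F1=0 F2=1 -> F1&~F2 -> 0
  row 13 [1101]: F1=1 F2=0 -> F1&~F2 -> 1
  row 14 [1110]: F1=1 F2=1 -> F1&~F2 -> 0
  row 15 [1111]: F1=1 F2=0 -> F1&~F2 -> 1
Full result column, 4 rows per line (u,v fixed per line; w,z runs 00..11 left to right):
  rows 0-3 [u,v=00]: 0101  = hex 5
  rows 4-7 [u,v=01]: 0101  = hex 5
  rows 8-11 [u,v=10]: 0101  = hex 5
  rows 12-15 [u,v=11]: 0101  = hex 5
Counterexample vector (row 0 .. row 15) = 0101010101010101
Output column grouped in 4s = 0101 0101 0101 0101 = 0x5555
Convert to decimal digit by digit (value = value*16 + digit):
  5 -> 5
  5*16 + 5 = 85
  85*16 + 5 = 1365
  1365*16 + 5 = 21845
Decimal = 21845

21845


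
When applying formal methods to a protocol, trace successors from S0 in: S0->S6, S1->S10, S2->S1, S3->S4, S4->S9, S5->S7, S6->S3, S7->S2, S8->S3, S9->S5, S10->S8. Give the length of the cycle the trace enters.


Trace from S0 until a state repeats:
  S0 -> S6 -> S3 -> S4 -> S9 -> S5 -> S7 -> S2 -> S1 -> S10 -> S8 -> S3
S3 first seen at step 2, revisited at step 11.
Cycle length = 11 - 2 = 9

9


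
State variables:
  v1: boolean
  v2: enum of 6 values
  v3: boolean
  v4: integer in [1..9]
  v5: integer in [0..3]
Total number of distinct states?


State space = product of domain sizes of all variables.
Domain sizes:
  v1 (boolean): 2
  v2 (enum of 6 values): 6
  v3 (boolean): 2
  v4 (integer in [1..9]): 9
  v5 (integer in [0..3]): 4
Product = 2 * 6 * 2 * 9 * 4 = 864

864


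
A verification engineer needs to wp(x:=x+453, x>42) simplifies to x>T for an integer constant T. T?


Formula: wp(x:=E, P) = P[E/x] (substitute E for x in postcondition)
Step 1: Postcondition: x>42
Step 2: Substitute x+453 for x: x+453>42
Step 3: Solve for x: x > 42-453 = -411

-411


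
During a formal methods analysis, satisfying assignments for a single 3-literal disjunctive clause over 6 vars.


Step 1: Total=2^6=64
Step 2: Unsat when all 3 false: 2^3=8
Step 3: Sat=64-8=56

56


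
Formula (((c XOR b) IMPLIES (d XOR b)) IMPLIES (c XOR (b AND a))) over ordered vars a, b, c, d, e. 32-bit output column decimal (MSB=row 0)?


Formula: (((c XOR b) IMPLIES (d XOR b)) IMPLIES (c XOR (b AND a))) over a, b, c, d, e (32 rows)
Evaluate each row (bits = a,b,c,d,e, MSB first):
  row 0 [00000]: (((0 XOR 0) IMPLIES (0 XOR 0)) IMPLIES (0 XOR (0 AND 0))) -> 0
  row 1 [00001]: (((0 XOR 0) IMPLIES (0 XOR 0)) IMPLIES (0 XOR (0 AND 0))) -> 0
  row 2 [00010]: (((0 XOR 0) IMPLIES (1 XOR 0)) IMPLIES (0 XOR (0 AND 0))) -> 0
  row 3 [00011]: (((0 XOR 0) IMPLIES (1 XOR 0)) IMPLIES (0 XOR (0 AND 0))) -> 0
  row 4 [00100]: (((1 XOR 0) IMPLIES (0 XOR 0)) IMPLIES (1 XOR (0 AND 0))) -> 1
  row 5 [00101]: (((1 XOR 0) IMPLIES (0 XOR 0)) IMPLIES (1 XOR (0 AND 0))) -> 1
  row 6 [00110]: (((1 XOR 0) IMPLIES (1 XOR 0)) IMPLIES (1 XOR (0 AND 0))) -> 1
  row 7 [00111]: (((1 XOR 0) IMPLIES (1 XOR 0)) IMPLIES (1 XOR (0 AND 0))) -> 1
  row 8 [01000]: (((0 XOR 1) IMPLIES (0 XOR 1)) IMPLIES (0 XOR (1 AND 0))) -> 0
  row 9 [01001]: (((0 XOR 1) IMPLIES (0 XOR 1)) IMPLIES (0 XOR (1 AND 0))) -> 0
  row 10 [01010]: (((0 XOR 1) IMPLIES (1 XOR 1)) IMPLIES (0 XOR (1 AND 0))) -> 1
  row 11 [01011]: (((0 XOR 1) IMPLIES (1 XOR 1)) IMPLIES (0 XOR (1 AND 0))) -> 1
  row 12 [01100]: (((1 XOR 1) IMPLIES (0 XOR 1)) IMPLIES (1 XOR (1 AND 0))) -> 1
  row 13 [01101]: (((1 XOR 1) IMPLIES (0 XOR 1)) IMPLIES (1 XOR (1 AND 0))) -> 1
  row 14 [01110]: (((1 XOR 1) IMPLIES (1 XOR 1)) IMPLIES (1 XOR (1 AND 0))) -> 1
  row 15 [01111]: (((1 XOR 1) IMPLIES (1 XOR 1)) IMPLIES (1 XOR (1 AND 0))) -> 1
  row 16 [10000]: (((0 XOR 0) IMPLIES (0 XOR 0)) IMPLIES (0 XOR (0 AND 1))) -> 0
  row 17 [10001]: (((0 XOR 0) IMPLIES (0 XOR 0)) IMPLIES (0 XOR (0 AND 1))) -> 0
  row 18 [10010]: (((0 XOR 0) IMPLIES (1 XOR 0)) IMPLIES (0 XOR (0 AND 1))) -> 0
  row 19 [10011]: (((0 XOR 0) IMPLIES (1 XOR 0)) IMPLIES (0 XOR (0 AND 1))) -> 0
  row 20 [10100]: (((1 XOR 0) IMPLIES (0 XOR 0)) IMPLIES (1 XOR (0 AND 1))) -> 1
  row 21 [10101]: (((1 XOR 0) IMPLIES (0 XOR 0)) IMPLIES (1 XOR (0 AND 1))) -> 1
  row 22 [10110]: (((1 XOR 0) IMPLIES (1 XOR 0)) IMPLIES (1 XOR (0 AND 1))) -> 1
  row 23 [10111]: (((1 XOR 0) IMPLIES (1 XOR 0)) IMPLIES (1 XOR (0 AND 1))) -> 1
  row 24 [11000]: (((0 XOR 1) IMPLIES (0 XOR 1)) IMPLIES (0 XOR (1 AND 1))) -> 1
  row 25 [11001]: (((0 XOR 1) IMPLIES (0 XOR 1)) IMPLIES (0 XOR (1 AND 1))) -> 1
  row 26 [11010]: (((0 XOR 1) IMPLIES (1 XOR 1)) IMPLIES (0 XOR (1 AND 1))) -> 1
  row 27 [11011]: (((0 XOR 1) IMPLIES (1 XOR 1)) IMPLIES (0 XOR (1 AND 1))) -> 1
  row 28 [11100]: (((1 XOR 1) IMPLIES (0 XOR 1)) IMPLIES (1 XOR (1 AND 1))) -> 0
  row 29 [11101]: (((1 XOR 1) IMPLIES (0 XOR 1)) IMPLIES (1 XOR (1 AND 1))) -> 0
  row 30 [11110]: (((1 XOR 1) IMPLIES (1 XOR 1)) IMPLIES (1 XOR (1 AND 1))) -> 0
  row 31 [11111]: (((1 XOR 1) IMPLIES (1 XOR 1)) IMPLIES (1 XOR (1 AND 1))) -> 0
Full result column, 4 rows per line (a,b,c fixed per line; d,e runs 00..11 left to right):
  rows 0-3 [a,b,c=000]: 0000  = hex 0
  rows 4-7 [a,b,c=001]: 1111  = hex F
  rows 8-11 [a,b,c=010]: 0011  = hex 3
  rows 12-15 [a,b,c=011]: 1111  = hex F
  rows 16-19 [a,b,c=100]: 0000  = hex 0
  rows 20-23 [a,b,c=101]: 1111  = hex F
  rows 24-27 [a,b,c=110]: 1111  = hex F
  rows 28-31 [a,b,c=111]: 0000  = hex 0
Output column (row 0 .. row 31) = 00001111001111110000111111110000
Output column grouped in 4s = 0000 1111 0011 1111 0000 1111 1111 0000 = 0x0F3F0FF0
Convert to decimal digit by digit (value = value*16 + digit):
  0 -> 0
  0*16 + 15 (F) = 15
  15*16 + 3 = 243
  243*16 + 15 (F) = 3903
  3903*16 + 0 = 62448
  62448*16 + 15 (F) = 999183
  999183*16 + 15 (F) = 15986943
  15986943*16 + 0 = 255791088
Decimal = 255791088

255791088


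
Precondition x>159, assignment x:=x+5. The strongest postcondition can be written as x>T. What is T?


Formula: sp(P, x:=E) = exists old_x. (x = E[old_x/x]) AND P[old_x/x] (old_x is the value of x before the assignment; eliminate old_x by solving x = E[old_x/x] for old_x)
Step 1: Precondition P: x>159, i.e. old_x > 159
Step 2: Assignment gives x = old_x + 5, so old_x = x - 5
Step 3: Substitute into P: x - 5 > 159
Step 4: Simplify: x > 159+5 = 164

164


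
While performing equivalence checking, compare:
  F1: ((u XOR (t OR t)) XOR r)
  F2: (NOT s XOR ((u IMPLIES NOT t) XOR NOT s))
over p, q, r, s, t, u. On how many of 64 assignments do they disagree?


F1 = ((u XOR (t OR t)) XOR r)
F2 = (NOT s XOR ((u IMPLIES NOT t) XOR NOT s))
Evaluate both on each of 64 rows (bits = p,q,r,s,t,u):
  row 0 [000000]: F1=0 F2=1 (differ) -> 1
  row 1 [000001]: F1=1 F2=1 -> 0
  row 2 [000010]: F1=1 F2=1 -> 0
  row 3 [000011]: F1=0 F2=0 -> 0
  row 4 [000100]: F1=0 F2=1 (differ) -> 1
  (every remaining row is evaluated the same way; all 64 results are listed next)
Full result column, 8 rows per line (p,q,r fixed per line; s,t,u runs 000..111 left to right):
  rows 0-7 [p,q,r=000]: 10001000  (ones: 2)
  rows 8-15 [p,q,r=001]: 01110111  (ones: 6)
  rows 16-23 [p,q,r=010]: 10001000  (ones: 2)
  rows 24-31 [p,q,r=011]: 01110111  (ones: 6)
  rows 32-39 [p,q,r=100]: 10001000  (ones: 2)
  rows 40-47 [p,q,r=101]: 01110111  (ones: 6)
  rows 48-55 [p,q,r=110]: 10001000  (ones: 2)
  rows 56-63 [p,q,r=111]: 01110111  (ones: 6)
Disagreements = 2+6+2+6+2+6+2+6 = 32

32


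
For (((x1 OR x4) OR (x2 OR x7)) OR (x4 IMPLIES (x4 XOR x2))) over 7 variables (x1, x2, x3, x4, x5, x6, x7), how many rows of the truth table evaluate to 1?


Formula: (((x1 OR x4) OR (x2 OR x7)) OR (x4 IMPLIES (x4 XOR x2))) over 7 vars (128 rows)
Evaluate each row (x1, x2, x3, x4, x5, x6, x7 as bits, MSB first):
  row 0 [0000000]: (((0 OR 0) OR (0 OR 0)) OR (0 IMPLIES (0 XOR 0))) -> 1
  row 1 [0000001]: (((0 OR 0) OR (0 OR 1)) OR (0 IMPLIES (0 XOR 0))) -> 1
  row 2 [0000010]: (((0 OR 0) OR (0 OR 0)) OR (0 IMPLIES (0 XOR 0))) -> 1
  row 3 [0000011]: (((0 OR 0) OR (0 OR 1)) OR (0 IMPLIES (0 XOR 0))) -> 1
  row 4 [0000100]: (((0 OR 0) OR (0 OR 0)) OR (0 IMPLIES (0 XOR 0))) -> 1
  (every remaining row is evaluated the same way; all 128 results are listed next)
Full result column, 8 rows per line (x1,x2,x3,x4 fixed per line; x5,x6,x7 runs 000..111 left to right):
  rows 0-7 [x1,x2,x3,x4=0000]: 11111111  (ones: 8)
  rows 8-15 [x1,x2,x3,x4=0001]: 11111111  (ones: 8)
  rows 16-23 [x1,x2,x3,x4=0010]: 11111111  (ones: 8)
  rows 24-31 [x1,x2,x3,x4=0011]: 11111111  (ones: 8)
  rows 32-39 [x1,x2,x3,x4=0100]: 11111111  (ones: 8)
  rows 40-47 [x1,x2,x3,x4=0101]: 11111111  (ones: 8)
  rows 48-55 [x1,x2,x3,x4=0110]: 11111111  (ones: 8)
  rows 56-63 [x1,x2,x3,x4=0111]: 11111111  (ones: 8)
  rows 64-71 [x1,x2,x3,x4=1000]: 11111111  (ones: 8)
  rows 72-79 [x1,x2,x3,x4=1001]: 11111111  (ones: 8)
  rows 80-87 [x1,x2,x3,x4=1010]: 11111111  (ones: 8)
  rows 88-95 [x1,x2,x3,x4=1011]: 11111111  (ones: 8)
  rows 96-103 [x1,x2,x3,x4=1100]: 11111111  (ones: 8)
  rows 104-111 [x1,x2,x3,x4=1101]: 11111111  (ones: 8)
  rows 112-119 [x1,x2,x3,x4=1110]: 11111111  (ones: 8)
  rows 120-127 [x1,x2,x3,x4=1111]: 11111111  (ones: 8)
Count of 1-rows = 8+8+8+8+8+8+8+8+8+8+8+8+8+8+8+8 = 128

128


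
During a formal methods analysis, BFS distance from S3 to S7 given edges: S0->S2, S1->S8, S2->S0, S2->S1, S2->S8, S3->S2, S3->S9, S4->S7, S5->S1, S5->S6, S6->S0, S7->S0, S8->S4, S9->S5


BFS layer-by-layer from S3:
  dist 0: {S3}
  dist 1: {S2, S9}
  dist 2: {S0, S1, S5, S8}
  dist 3: {S4, S6}
  dist 4: {S7}
  -> S7 reached at distance 4
Shortest path length = 4

4


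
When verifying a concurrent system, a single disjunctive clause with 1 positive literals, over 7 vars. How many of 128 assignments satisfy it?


Step 1: Total=2^7=128
Step 2: Unsat when all 1 false: 2^6=64
Step 3: Sat=128-64=64

64


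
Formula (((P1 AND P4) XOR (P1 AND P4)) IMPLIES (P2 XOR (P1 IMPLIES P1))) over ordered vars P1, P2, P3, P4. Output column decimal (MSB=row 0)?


Formula: (((P1 AND P4) XOR (P1 AND P4)) IMPLIES (P2 XOR (P1 IMPLIES P1))) over P1, P2, P3, P4 (16 rows)
Evaluate each row (bits = P1,P2,P3,P4, MSB first):
  row 0 [0000]: (((0 AND 0) XOR (0 AND 0)) IMPLIES (0 XOR (0 IMPLIES 0))) -> 1
  row 1 [0001]: (((0 AND 1) XOR (0 AND 1)) IMPLIES (0 XOR (0 IMPLIES 0))) -> 1
  row 2 [0010]: (((0 AND 0) XOR (0 AND 0)) IMPLIES (0 XOR (0 IMPLIES 0))) -> 1
  row 3 [0011]: (((0 AND 1) XOR (0 AND 1)) IMPLIES (0 XOR (0 IMPLIES 0))) -> 1
  row 4 [0100]: (((0 AND 0) XOR (0 AND 0)) IMPLIES (1 XOR (0 IMPLIES 0))) -> 1
  row 5 [0101]: (((0 AND 1) XOR (0 AND 1)) IMPLIES (1 XOR (0 IMPLIES 0))) -> 1
  row 6 [0110]: (((0 AND 0) XOR (0 AND 0)) IMPLIES (1 XOR (0 IMPLIES 0))) -> 1
  row 7 [0111]: (((0 AND 1) XOR (0 AND 1)) IMPLIES (1 XOR (0 IMPLIES 0))) -> 1
  row 8 [1000]: (((1 AND 0) XOR (1 AND 0)) IMPLIES (0 XOR (1 IMPLIES 1))) -> 1
  row 9 [1001]: (((1 AND 1) XOR (1 AND 1)) IMPLIES (0 XOR (1 IMPLIES 1))) -> 1
  row 10 [1010]: (((1 AND 0) XOR (1 AND 0)) IMPLIES (0 XOR (1 IMPLIES 1))) -> 1
  row 11 [1011]: (((1 AND 1) XOR (1 AND 1)) IMPLIES (0 XOR (1 IMPLIES 1))) -> 1
  row 12 [1100]: (((1 AND 0) XOR (1 AND 0)) IMPLIES (1 XOR (1 IMPLIES 1))) -> 1
  row 13 [1101]: (((1 AND 1) XOR (1 AND 1)) IMPLIES (1 XOR (1 IMPLIES 1))) -> 1
  row 14 [1110]: (((1 AND 0) XOR (1 AND 0)) IMPLIES (1 XOR (1 IMPLIES 1))) -> 1
  row 15 [1111]: (((1 AND 1) XOR (1 AND 1)) IMPLIES (1 XOR (1 IMPLIES 1))) -> 1
Full result column, 4 rows per line (P1,P2 fixed per line; P3,P4 runs 00..11 left to right):
  rows 0-3 [P1,P2=00]: 1111  = hex F
  rows 4-7 [P1,P2=01]: 1111  = hex F
  rows 8-11 [P1,P2=10]: 1111  = hex F
  rows 12-15 [P1,P2=11]: 1111  = hex F
Output column (row 0 .. row 15) = 1111111111111111
Output column grouped in 4s = 1111 1111 1111 1111 = 0xFFFF
Convert to decimal digit by digit (value = value*16 + digit):
  F -> 15
  15*16 + 15 (F) = 255
  255*16 + 15 (F) = 4095
  4095*16 + 15 (F) = 65535
Decimal = 65535

65535


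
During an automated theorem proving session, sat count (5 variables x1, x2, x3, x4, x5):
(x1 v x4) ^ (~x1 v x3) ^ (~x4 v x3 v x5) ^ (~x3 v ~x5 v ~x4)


CNF with 4 clauses over 5 vars (32 assignments).
An assignment satisfies CNF iff every clause has >=1 true literal.
Check each row (bits = x1,x2,x3,x4,x5; clause T/F shown):
  row 0 [00000]: clauses=FTTT -> 0
  row 1 [00001]: clauses=FTTT -> 0
  row 2 [00010]: clauses=TTFT -> 0
  row 3 [00011]: clauses=TTTT -> 1
  row 4 [00100]: clauses=FTTT -> 0
  row 5 [00101]: clauses=FTTT -> 0
  row 6 [00110]: clauses=TTTT -> 1
  row 7 [00111]: clauses=TTTF -> 0
  row 8 [01000]: clauses=FTTT -> 0
  row 9 [01001]: clauses=FTTT -> 0
  row 10 [01010]: clauses=TTFT -> 0
  row 11 [01011]: clauses=TTTT -> 1
  row 12 [01100]: clauses=FTTT -> 0
  row 13 [01101]: clauses=FTTT -> 0
  row 14 [01110]: clauses=TTTT -> 1
  row 15 [01111]: clauses=TTTF -> 0
  row 16 [10000]: clauses=TFTT -> 0
  row 17 [10001]: clauses=TFTT -> 0
  row 18 [10010]: clauses=TFFT -> 0
  row 19 [10011]: clauses=TFTT -> 0
  row 20 [10100]: clauses=TTTT -> 1
  row 21 [10101]: clauses=TTTT -> 1
  row 22 [10110]: clauses=TTTT -> 1
  row 23 [10111]: clauses=TTTF -> 0
  row 24 [11000]: clauses=TFTT -> 0
  row 25 [11001]: clauses=TFTT -> 0
  row 26 [11010]: clauses=TFFT -> 0
  row 27 [11011]: clauses=TFTT -> 0
  row 28 [11100]: clauses=TTTT -> 1
  row 29 [11101]: clauses=TTTT -> 1
  row 30 [11110]: clauses=TTTT -> 1
  row 31 [11111]: clauses=TTTF -> 0
Full result column, 8 rows per line (x1,x2 fixed per line; x3,x4,x5 runs 000..111 left to right):
  rows 0-7 [x1,x2=00]: 00010010  (ones: 2)
  rows 8-15 [x1,x2=01]: 00010010  (ones: 2)
  rows 16-23 [x1,x2=10]: 00001110  (ones: 3)
  rows 24-31 [x1,x2=11]: 00001110  (ones: 3)
Satisfying assignments = 2+2+3+3 = 10

10


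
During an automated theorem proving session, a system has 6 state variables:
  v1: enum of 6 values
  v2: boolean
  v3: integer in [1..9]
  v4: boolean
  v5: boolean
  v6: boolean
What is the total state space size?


State space = product of domain sizes of all variables.
Domain sizes:
  v1 (enum of 6 values): 6
  v2 (boolean): 2
  v3 (integer in [1..9]): 9
  v4 (boolean): 2
  v5 (boolean): 2
  v6 (boolean): 2
Product = 6 * 2 * 9 * 2 * 2 * 2 = 864

864


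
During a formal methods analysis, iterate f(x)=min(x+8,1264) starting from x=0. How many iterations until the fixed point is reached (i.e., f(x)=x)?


Step 1: x=0, cap=1264, increment=8
Step 2: x grows by 8 each step until capped at 1264; fixed point is x=1264
Step 3: iterations = ceil(1264/8) = 158

158


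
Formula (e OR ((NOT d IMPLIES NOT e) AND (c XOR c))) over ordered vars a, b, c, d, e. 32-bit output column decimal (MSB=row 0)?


Formula: (e OR ((NOT d IMPLIES NOT e) AND (c XOR c))) over a, b, c, d, e (32 rows)
Evaluate each row (bits = a,b,c,d,e, MSB first):
  row 0 [00000]: (0 OR ((NOT 0 IMPLIES NOT 0) AND (0 XOR 0))) -> 0
  row 1 [00001]: (1 OR ((NOT 0 IMPLIES NOT 1) AND (0 XOR 0))) -> 1
  row 2 [00010]: (0 OR ((NOT 1 IMPLIES NOT 0) AND (0 XOR 0))) -> 0
  row 3 [00011]: (1 OR ((NOT 1 IMPLIES NOT 1) AND (0 XOR 0))) -> 1
  row 4 [00100]: (0 OR ((NOT 0 IMPLIES NOT 0) AND (1 XOR 1))) -> 0
  row 5 [00101]: (1 OR ((NOT 0 IMPLIES NOT 1) AND (1 XOR 1))) -> 1
  row 6 [00110]: (0 OR ((NOT 1 IMPLIES NOT 0) AND (1 XOR 1))) -> 0
  row 7 [00111]: (1 OR ((NOT 1 IMPLIES NOT 1) AND (1 XOR 1))) -> 1
  row 8 [01000]: (0 OR ((NOT 0 IMPLIES NOT 0) AND (0 XOR 0))) -> 0
  row 9 [01001]: (1 OR ((NOT 0 IMPLIES NOT 1) AND (0 XOR 0))) -> 1
  row 10 [01010]: (0 OR ((NOT 1 IMPLIES NOT 0) AND (0 XOR 0))) -> 0
  row 11 [01011]: (1 OR ((NOT 1 IMPLIES NOT 1) AND (0 XOR 0))) -> 1
  row 12 [01100]: (0 OR ((NOT 0 IMPLIES NOT 0) AND (1 XOR 1))) -> 0
  row 13 [01101]: (1 OR ((NOT 0 IMPLIES NOT 1) AND (1 XOR 1))) -> 1
  row 14 [01110]: (0 OR ((NOT 1 IMPLIES NOT 0) AND (1 XOR 1))) -> 0
  row 15 [01111]: (1 OR ((NOT 1 IMPLIES NOT 1) AND (1 XOR 1))) -> 1
  row 16 [10000]: (0 OR ((NOT 0 IMPLIES NOT 0) AND (0 XOR 0))) -> 0
  row 17 [10001]: (1 OR ((NOT 0 IMPLIES NOT 1) AND (0 XOR 0))) -> 1
  row 18 [10010]: (0 OR ((NOT 1 IMPLIES NOT 0) AND (0 XOR 0))) -> 0
  row 19 [10011]: (1 OR ((NOT 1 IMPLIES NOT 1) AND (0 XOR 0))) -> 1
  row 20 [10100]: (0 OR ((NOT 0 IMPLIES NOT 0) AND (1 XOR 1))) -> 0
  row 21 [10101]: (1 OR ((NOT 0 IMPLIES NOT 1) AND (1 XOR 1))) -> 1
  row 22 [10110]: (0 OR ((NOT 1 IMPLIES NOT 0) AND (1 XOR 1))) -> 0
  row 23 [10111]: (1 OR ((NOT 1 IMPLIES NOT 1) AND (1 XOR 1))) -> 1
  row 24 [11000]: (0 OR ((NOT 0 IMPLIES NOT 0) AND (0 XOR 0))) -> 0
  row 25 [11001]: (1 OR ((NOT 0 IMPLIES NOT 1) AND (0 XOR 0))) -> 1
  row 26 [11010]: (0 OR ((NOT 1 IMPLIES NOT 0) AND (0 XOR 0))) -> 0
  row 27 [11011]: (1 OR ((NOT 1 IMPLIES NOT 1) AND (0 XOR 0))) -> 1
  row 28 [11100]: (0 OR ((NOT 0 IMPLIES NOT 0) AND (1 XOR 1))) -> 0
  row 29 [11101]: (1 OR ((NOT 0 IMPLIES NOT 1) AND (1 XOR 1))) -> 1
  row 30 [11110]: (0 OR ((NOT 1 IMPLIES NOT 0) AND (1 XOR 1))) -> 0
  row 31 [11111]: (1 OR ((NOT 1 IMPLIES NOT 1) AND (1 XOR 1))) -> 1
Full result column, 4 rows per line (a,b,c fixed per line; d,e runs 00..11 left to right):
  rows 0-3 [a,b,c=000]: 0101  = hex 5
  rows 4-7 [a,b,c=001]: 0101  = hex 5
  rows 8-11 [a,b,c=010]: 0101  = hex 5
  rows 12-15 [a,b,c=011]: 0101  = hex 5
  rows 16-19 [a,b,c=100]: 0101  = hex 5
  rows 20-23 [a,b,c=101]: 0101  = hex 5
  rows 24-27 [a,b,c=110]: 0101  = hex 5
  rows 28-31 [a,b,c=111]: 0101  = hex 5
Output column (row 0 .. row 31) = 01010101010101010101010101010101
Output column grouped in 4s = 0101 0101 0101 0101 0101 0101 0101 0101 = 0x55555555
Convert to decimal digit by digit (value = value*16 + digit):
  5 -> 5
  5*16 + 5 = 85
  85*16 + 5 = 1365
  1365*16 + 5 = 21845
  21845*16 + 5 = 349525
  349525*16 + 5 = 5592405
  5592405*16 + 5 = 89478485
  89478485*16 + 5 = 1431655765
Decimal = 1431655765

1431655765


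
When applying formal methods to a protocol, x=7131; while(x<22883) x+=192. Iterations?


Step 1: x goes from 7131 toward 22883 by 192; the body runs while x<22883, so iterations = ceil((bound-start)/step)
Step 2: Distance=15752
Step 3: ceil(15752/192)=83

83


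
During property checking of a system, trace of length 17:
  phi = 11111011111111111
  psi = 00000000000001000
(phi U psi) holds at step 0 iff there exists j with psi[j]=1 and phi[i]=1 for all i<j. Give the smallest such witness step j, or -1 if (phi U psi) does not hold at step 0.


(phi U psi) at 0: need smallest j with psi[j]=1 and phi[i]=1 for all i in [0,j).
Scan from step 0:
  step 0: phi=1, psi=0 -> continue
  step 1: phi=1, psi=0 -> continue
  step 2: phi=1, psi=0 -> continue
  step 3: phi=1, psi=0 -> continue
  step 5: phi=0 -> phi-prefix broken from here
  step 13: psi=1 but phi already failed -> not a witness
  end of trace: no witness -> -1
Witness step = -1

-1


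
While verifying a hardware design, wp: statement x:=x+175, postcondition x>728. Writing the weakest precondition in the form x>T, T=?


Formula: wp(x:=E, P) = P[E/x] (substitute E for x in postcondition)
Step 1: Postcondition: x>728
Step 2: Substitute x+175 for x: x+175>728
Step 3: Solve for x: x > 728-175 = 553

553


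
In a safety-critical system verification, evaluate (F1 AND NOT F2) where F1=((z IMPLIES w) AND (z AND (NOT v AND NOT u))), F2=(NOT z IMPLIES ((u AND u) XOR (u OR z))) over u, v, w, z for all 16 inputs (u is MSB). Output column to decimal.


F1 = ((z IMPLIES w) AND (z AND (NOT v AND NOT u)))
F2 = (NOT z IMPLIES ((u AND u) XOR (u OR z)))
Counterexample to F1=>F2 is where F1=1 and F2=0.
Evaluate each row (bits = u,v,w,z, MSB first):
  row 0 [0000]: F1=0 F2=0 -> F1&~F2 -> 0
  row 1 [0001]: F1=0 F2=1 -> F1&~F2 -> 0
  row 2 [0010]: F1=0 F2=0 -> F1&~F2 -> 0
  row 3 [0011]: F1=1 F2=1 -> F1&~F2 -> 0
  row 4 [0100]: F1=0 F2=0 -> F1&~F2 -> 0
  row 5 [0101]: F1=0 F2=1 -> F1&~F2 -> 0
  row 6 [0110]: F1=0 F2=0 -> F1&~F2 -> 0
  row 7 [0111]: F1=0 F2=1 -> F1&~F2 -> 0
  row 8 [1000]: F1=0 F2=0 -> F1&~F2 -> 0
  row 9 [1001]: F1=0 F2=1 -> F1&~F2 -> 0
  row 10 [1010]: F1=0 F2=0 -> F1&~F2 -> 0
  row 11 [1011]: F1=0 F2=1 -> F1&~F2 -> 0
  row 12 [1100]: F1=0 F2=0 -> F1&~F2 -> 0
  row 13 [1101]: F1=0 F2=1 -> F1&~F2 -> 0
  row 14 [1110]: F1=0 F2=0 -> F1&~F2 -> 0
  row 15 [1111]: F1=0 F2=1 -> F1&~F2 -> 0
Full result column, 4 rows per line (u,v fixed per line; w,z runs 00..11 left to right):
  rows 0-3 [u,v=00]: 0000  = hex 0
  rows 4-7 [u,v=01]: 0000  = hex 0
  rows 8-11 [u,v=10]: 0000  = hex 0
  rows 12-15 [u,v=11]: 0000  = hex 0
Counterexample vector (row 0 .. row 15) = 0000000000000000
Output column grouped in 4s = 0000 0000 0000 0000 = 0x0000
Convert to decimal digit by digit (value = value*16 + digit):
  0 -> 0
  0*16 + 0 = 0
  0*16 + 0 = 0
  0*16 + 0 = 0
Decimal = 0

0


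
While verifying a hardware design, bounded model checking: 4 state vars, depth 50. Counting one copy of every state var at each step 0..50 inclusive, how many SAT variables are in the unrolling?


BMC unrolls to depth k, creating one copy of each state var for steps 0..k.
Step count = 50 + 1 = 51 (steps 0 through 50)
Vars per step = 4
Total = 4 * 51 = 204

204


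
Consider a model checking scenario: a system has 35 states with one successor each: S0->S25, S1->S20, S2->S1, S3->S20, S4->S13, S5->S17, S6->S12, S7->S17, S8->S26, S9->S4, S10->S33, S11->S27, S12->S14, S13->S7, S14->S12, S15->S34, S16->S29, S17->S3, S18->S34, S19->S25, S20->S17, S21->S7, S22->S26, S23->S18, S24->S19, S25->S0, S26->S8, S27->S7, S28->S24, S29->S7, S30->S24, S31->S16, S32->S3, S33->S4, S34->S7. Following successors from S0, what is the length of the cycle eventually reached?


Trace from S0 until a state repeats:
  S0 -> S25 -> S0
S0 first seen at step 0, revisited at step 2.
Cycle length = 2 - 0 = 2

2


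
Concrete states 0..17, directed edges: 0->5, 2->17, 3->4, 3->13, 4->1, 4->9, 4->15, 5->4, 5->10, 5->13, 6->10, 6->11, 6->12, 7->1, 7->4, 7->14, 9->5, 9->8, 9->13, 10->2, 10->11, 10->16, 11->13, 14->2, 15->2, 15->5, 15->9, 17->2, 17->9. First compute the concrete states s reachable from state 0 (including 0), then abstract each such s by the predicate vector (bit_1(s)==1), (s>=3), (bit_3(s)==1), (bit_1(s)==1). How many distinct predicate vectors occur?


BFS from 0:
Concrete reachable: {0, 1, 2, 4, 5, 8, 9, 10, 11, 13, 15, 16, 17}
Abstract via predicates (bit_1(s)==1), (s>=3), (bit_3(s)==1), (bit_1(s)==1):
  (0,0,0,0) <- {0, 1}
  (0,1,0,0) <- {4, 5, 16, 17}
  (0,1,1,0) <- {8, 9, 13}
  (1,0,0,1) <- {2}
  (1,1,1,1) <- {10, 11, 15}
Distinct abstract states = 5

5


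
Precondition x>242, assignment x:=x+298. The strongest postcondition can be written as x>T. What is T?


Formula: sp(P, x:=E) = exists old_x. (x = E[old_x/x]) AND P[old_x/x] (old_x is the value of x before the assignment; eliminate old_x by solving x = E[old_x/x] for old_x)
Step 1: Precondition P: x>242, i.e. old_x > 242
Step 2: Assignment gives x = old_x + 298, so old_x = x - 298
Step 3: Substitute into P: x - 298 > 242
Step 4: Simplify: x > 242+298 = 540

540


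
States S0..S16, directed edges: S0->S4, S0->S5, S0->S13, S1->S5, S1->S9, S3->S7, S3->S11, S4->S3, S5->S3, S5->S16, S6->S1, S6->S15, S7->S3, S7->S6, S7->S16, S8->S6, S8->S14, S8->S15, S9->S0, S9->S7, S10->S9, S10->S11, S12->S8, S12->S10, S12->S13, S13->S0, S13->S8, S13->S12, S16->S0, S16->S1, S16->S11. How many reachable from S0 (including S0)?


BFS from S0:
  layer 0: {S0}
  layer 1: {S4, S5, S13}
  layer 2: {S3, S8, S12, S16}
  layer 3: {S1, S6, S7, S10, S11, S14, S15}
  layer 4: {S9}
Reachable set: {S0, S1, S3, S4, S5, S6, S7, S8, S9, S10, S11, S12, S13, S14, S15, S16}
Count = 16

16


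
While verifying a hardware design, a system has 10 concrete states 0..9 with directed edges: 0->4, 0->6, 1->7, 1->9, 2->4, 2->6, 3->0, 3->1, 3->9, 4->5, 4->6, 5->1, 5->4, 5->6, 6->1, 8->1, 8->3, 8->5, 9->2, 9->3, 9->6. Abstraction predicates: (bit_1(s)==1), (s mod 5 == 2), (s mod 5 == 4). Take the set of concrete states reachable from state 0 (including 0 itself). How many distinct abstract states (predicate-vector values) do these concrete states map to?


BFS from 0:
Concrete reachable: {0, 1, 2, 3, 4, 5, 6, 7, 9}
Abstract via predicates (bit_1(s)==1), (s mod 5 == 2), (s mod 5 == 4):
  (0,0,0) <- {0, 1, 5}
  (0,0,1) <- {4, 9}
  (1,0,0) <- {3, 6}
  (1,1,0) <- {2, 7}
Distinct abstract states = 4

4


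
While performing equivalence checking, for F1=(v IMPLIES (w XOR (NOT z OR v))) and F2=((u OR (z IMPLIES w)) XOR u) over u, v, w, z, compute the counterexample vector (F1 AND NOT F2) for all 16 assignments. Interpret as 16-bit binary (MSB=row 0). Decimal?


F1 = (v IMPLIES (w XOR (NOT z OR v)))
F2 = ((u OR (z IMPLIES w)) XOR u)
Counterexample to F1=>F2 is where F1=1 and F2=0.
Evaluate each row (bits = u,v,w,z, MSB first):
  row 0 [0000]: F1=1 F2=1 -> F1&~F2 -> 0
  row 1 [0001]: F1=1 F2=0 -> F1&~F2 -> 1
  row 2 [0010]: F1=1 F2=1 -> F1&~F2 -> 0
  row 3 [0011]: F1=1 F2=1 -> F1&~F2 -> 0
  row 4 [0100]: F1=1 F2=1 -> F1&~F2 -> 0
  row 5 [0101]: F1=1 F2=0 -> F1&~F2 -> 1
  row 6 [0110]: F1=0 F2=1 -> F1&~F2 -> 0
  row 7 [0111]: F1=0 F2=1 -> F1&~F2 -> 0
  row 8 [1000]: F1=1 F2=0 -> F1&~F2 -> 1
  row 9 [1001]: F1=1 F2=0 -> F1&~F2 -> 1
  row 10 [1010]: F1=1 F2=0 -> F1&~F2 -> 1
  row 11 [1011]: F1=1 F2=0 -> F1&~F2 -> 1
  row 12 [1100]: F1=1 F2=0 -> F1&~F2 -> 1
  row 13 [1101]: F1=1 F2=0 -> F1&~F2 -> 1
  row 14 [1110]: F1=0 F2=0 -> F1&~F2 -> 0
  row 15 [1111]: F1=0 F2=0 -> F1&~F2 -> 0
Full result column, 4 rows per line (u,v fixed per line; w,z runs 00..11 left to right):
  rows 0-3 [u,v=00]: 0100  = hex 4
  rows 4-7 [u,v=01]: 0100  = hex 4
  rows 8-11 [u,v=10]: 1111  = hex F
  rows 12-15 [u,v=11]: 1100  = hex C
Counterexample vector (row 0 .. row 15) = 0100010011111100
Output column grouped in 4s = 0100 0100 1111 1100 = 0x44FC
Convert to decimal digit by digit (value = value*16 + digit):
  4 -> 4
  4*16 + 4 = 68
  68*16 + 15 (F) = 1103
  1103*16 + 12 (C) = 17660
Decimal = 17660

17660


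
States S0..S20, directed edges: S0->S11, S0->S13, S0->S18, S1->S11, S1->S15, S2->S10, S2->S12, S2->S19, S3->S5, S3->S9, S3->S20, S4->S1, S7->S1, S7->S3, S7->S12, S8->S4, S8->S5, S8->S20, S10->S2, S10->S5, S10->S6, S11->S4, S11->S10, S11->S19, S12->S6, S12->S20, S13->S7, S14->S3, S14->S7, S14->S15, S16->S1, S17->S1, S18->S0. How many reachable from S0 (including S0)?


BFS from S0:
  layer 0: {S0}
  layer 1: {S11, S13, S18}
  layer 2: {S4, S7, S10, S19}
  layer 3: {S1, S2, S3, S5, S6, S12}
  layer 4: {S9, S15, S20}
Reachable set: {S0, S1, S2, S3, S4, S5, S6, S7, S9, S10, S11, S12, S13, S15, S18, S19, S20}
Count = 17

17


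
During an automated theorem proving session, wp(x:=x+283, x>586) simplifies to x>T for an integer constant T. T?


Formula: wp(x:=E, P) = P[E/x] (substitute E for x in postcondition)
Step 1: Postcondition: x>586
Step 2: Substitute x+283 for x: x+283>586
Step 3: Solve for x: x > 586-283 = 303

303


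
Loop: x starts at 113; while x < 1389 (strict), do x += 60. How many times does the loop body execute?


Step 1: x goes from 113 toward 1389 by 60; the body runs while x<1389, so iterations = ceil((bound-start)/step)
Step 2: Distance=1276
Step 3: ceil(1276/60)=22

22


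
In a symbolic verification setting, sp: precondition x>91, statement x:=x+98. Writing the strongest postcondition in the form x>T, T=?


Formula: sp(P, x:=E) = exists old_x. (x = E[old_x/x]) AND P[old_x/x] (old_x is the value of x before the assignment; eliminate old_x by solving x = E[old_x/x] for old_x)
Step 1: Precondition P: x>91, i.e. old_x > 91
Step 2: Assignment gives x = old_x + 98, so old_x = x - 98
Step 3: Substitute into P: x - 98 > 91
Step 4: Simplify: x > 91+98 = 189

189


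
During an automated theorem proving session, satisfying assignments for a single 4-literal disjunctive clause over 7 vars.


Step 1: Total=2^7=128
Step 2: Unsat when all 4 false: 2^3=8
Step 3: Sat=128-8=120

120


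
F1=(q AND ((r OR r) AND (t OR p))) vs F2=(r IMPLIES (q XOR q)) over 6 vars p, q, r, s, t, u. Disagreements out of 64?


F1 = (q AND ((r OR r) AND (t OR p)))
F2 = (r IMPLIES (q XOR q))
Evaluate both on each of 64 rows (bits = p,q,r,s,t,u):
  row 0 [000000]: F1=0 F2=1 (differ) -> 1
  row 1 [000001]: F1=0 F2=1 (differ) -> 1
  row 2 [000010]: F1=0 F2=1 (differ) -> 1
  row 3 [000011]: F1=0 F2=1 (differ) -> 1
  row 4 [000100]: F1=0 F2=1 (differ) -> 1
  (every remaining row is evaluated the same way; all 64 results are listed next)
Full result column, 8 rows per line (p,q,r fixed per line; s,t,u runs 000..111 left to right):
  rows 0-7 [p,q,r=000]: 11111111  (ones: 8)
  rows 8-15 [p,q,r=001]: 00000000  (ones: 0)
  rows 16-23 [p,q,r=010]: 11111111  (ones: 8)
  rows 24-31 [p,q,r=011]: 00110011  (ones: 4)
  rows 32-39 [p,q,r=100]: 11111111  (ones: 8)
  rows 40-47 [p,q,r=101]: 00000000  (ones: 0)
  rows 48-55 [p,q,r=110]: 11111111  (ones: 8)
  rows 56-63 [p,q,r=111]: 11111111  (ones: 8)
Disagreements = 8+0+8+4+8+0+8+8 = 44

44


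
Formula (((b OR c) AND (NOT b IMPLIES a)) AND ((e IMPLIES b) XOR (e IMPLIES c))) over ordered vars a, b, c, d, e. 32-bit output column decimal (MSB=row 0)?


Formula: (((b OR c) AND (NOT b IMPLIES a)) AND ((e IMPLIES b) XOR (e IMPLIES c))) over a, b, c, d, e (32 rows)
Evaluate each row (bits = a,b,c,d,e, MSB first):
  row 0 [00000]: (((0 OR 0) AND (NOT 0 IMPLIES 0)) AND ((0 IMPLIES 0) XOR (0 IMPLIES 0))) -> 0
  row 1 [00001]: (((0 OR 0) AND (NOT 0 IMPLIES 0)) AND ((1 IMPLIES 0) XOR (1 IMPLIES 0))) -> 0
  row 2 [00010]: (((0 OR 0) AND (NOT 0 IMPLIES 0)) AND ((0 IMPLIES 0) XOR (0 IMPLIES 0))) -> 0
  row 3 [00011]: (((0 OR 0) AND (NOT 0 IMPLIES 0)) AND ((1 IMPLIES 0) XOR (1 IMPLIES 0))) -> 0
  row 4 [00100]: (((0 OR 1) AND (NOT 0 IMPLIES 0)) AND ((0 IMPLIES 0) XOR (0 IMPLIES 1))) -> 0
  row 5 [00101]: (((0 OR 1) AND (NOT 0 IMPLIES 0)) AND ((1 IMPLIES 0) XOR (1 IMPLIES 1))) -> 0
  row 6 [00110]: (((0 OR 1) AND (NOT 0 IMPLIES 0)) AND ((0 IMPLIES 0) XOR (0 IMPLIES 1))) -> 0
  row 7 [00111]: (((0 OR 1) AND (NOT 0 IMPLIES 0)) AND ((1 IMPLIES 0) XOR (1 IMPLIES 1))) -> 0
  row 8 [01000]: (((1 OR 0) AND (NOT 1 IMPLIES 0)) AND ((0 IMPLIES 1) XOR (0 IMPLIES 0))) -> 0
  row 9 [01001]: (((1 OR 0) AND (NOT 1 IMPLIES 0)) AND ((1 IMPLIES 1) XOR (1 IMPLIES 0))) -> 1
  row 10 [01010]: (((1 OR 0) AND (NOT 1 IMPLIES 0)) AND ((0 IMPLIES 1) XOR (0 IMPLIES 0))) -> 0
  row 11 [01011]: (((1 OR 0) AND (NOT 1 IMPLIES 0)) AND ((1 IMPLIES 1) XOR (1 IMPLIES 0))) -> 1
  row 12 [01100]: (((1 OR 1) AND (NOT 1 IMPLIES 0)) AND ((0 IMPLIES 1) XOR (0 IMPLIES 1))) -> 0
  row 13 [01101]: (((1 OR 1) AND (NOT 1 IMPLIES 0)) AND ((1 IMPLIES 1) XOR (1 IMPLIES 1))) -> 0
  row 14 [01110]: (((1 OR 1) AND (NOT 1 IMPLIES 0)) AND ((0 IMPLIES 1) XOR (0 IMPLIES 1))) -> 0
  row 15 [01111]: (((1 OR 1) AND (NOT 1 IMPLIES 0)) AND ((1 IMPLIES 1) XOR (1 IMPLIES 1))) -> 0
  row 16 [10000]: (((0 OR 0) AND (NOT 0 IMPLIES 1)) AND ((0 IMPLIES 0) XOR (0 IMPLIES 0))) -> 0
  row 17 [10001]: (((0 OR 0) AND (NOT 0 IMPLIES 1)) AND ((1 IMPLIES 0) XOR (1 IMPLIES 0))) -> 0
  row 18 [10010]: (((0 OR 0) AND (NOT 0 IMPLIES 1)) AND ((0 IMPLIES 0) XOR (0 IMPLIES 0))) -> 0
  row 19 [10011]: (((0 OR 0) AND (NOT 0 IMPLIES 1)) AND ((1 IMPLIES 0) XOR (1 IMPLIES 0))) -> 0
  row 20 [10100]: (((0 OR 1) AND (NOT 0 IMPLIES 1)) AND ((0 IMPLIES 0) XOR (0 IMPLIES 1))) -> 0
  row 21 [10101]: (((0 OR 1) AND (NOT 0 IMPLIES 1)) AND ((1 IMPLIES 0) XOR (1 IMPLIES 1))) -> 1
  row 22 [10110]: (((0 OR 1) AND (NOT 0 IMPLIES 1)) AND ((0 IMPLIES 0) XOR (0 IMPLIES 1))) -> 0
  row 23 [10111]: (((0 OR 1) AND (NOT 0 IMPLIES 1)) AND ((1 IMPLIES 0) XOR (1 IMPLIES 1))) -> 1
  row 24 [11000]: (((1 OR 0) AND (NOT 1 IMPLIES 1)) AND ((0 IMPLIES 1) XOR (0 IMPLIES 0))) -> 0
  row 25 [11001]: (((1 OR 0) AND (NOT 1 IMPLIES 1)) AND ((1 IMPLIES 1) XOR (1 IMPLIES 0))) -> 1
  row 26 [11010]: (((1 OR 0) AND (NOT 1 IMPLIES 1)) AND ((0 IMPLIES 1) XOR (0 IMPLIES 0))) -> 0
  row 27 [11011]: (((1 OR 0) AND (NOT 1 IMPLIES 1)) AND ((1 IMPLIES 1) XOR (1 IMPLIES 0))) -> 1
  row 28 [11100]: (((1 OR 1) AND (NOT 1 IMPLIES 1)) AND ((0 IMPLIES 1) XOR (0 IMPLIES 1))) -> 0
  row 29 [11101]: (((1 OR 1) AND (NOT 1 IMPLIES 1)) AND ((1 IMPLIES 1) XOR (1 IMPLIES 1))) -> 0
  row 30 [11110]: (((1 OR 1) AND (NOT 1 IMPLIES 1)) AND ((0 IMPLIES 1) XOR (0 IMPLIES 1))) -> 0
  row 31 [11111]: (((1 OR 1) AND (NOT 1 IMPLIES 1)) AND ((1 IMPLIES 1) XOR (1 IMPLIES 1))) -> 0
Full result column, 4 rows per line (a,b,c fixed per line; d,e runs 00..11 left to right):
  rows 0-3 [a,b,c=000]: 0000  = hex 0
  rows 4-7 [a,b,c=001]: 0000  = hex 0
  rows 8-11 [a,b,c=010]: 0101  = hex 5
  rows 12-15 [a,b,c=011]: 0000  = hex 0
  rows 16-19 [a,b,c=100]: 0000  = hex 0
  rows 20-23 [a,b,c=101]: 0101  = hex 5
  rows 24-27 [a,b,c=110]: 0101  = hex 5
  rows 28-31 [a,b,c=111]: 0000  = hex 0
Output column (row 0 .. row 31) = 00000000010100000000010101010000
Output column grouped in 4s = 0000 0000 0101 0000 0000 0101 0101 0000 = 0x00500550
Convert to decimal digit by digit (value = value*16 + digit):
  0 -> 0
  0*16 + 0 = 0
  0*16 + 5 = 5
  5*16 + 0 = 80
  80*16 + 0 = 1280
  1280*16 + 5 = 20485
  20485*16 + 5 = 327765
  327765*16 + 0 = 5244240
Decimal = 5244240

5244240


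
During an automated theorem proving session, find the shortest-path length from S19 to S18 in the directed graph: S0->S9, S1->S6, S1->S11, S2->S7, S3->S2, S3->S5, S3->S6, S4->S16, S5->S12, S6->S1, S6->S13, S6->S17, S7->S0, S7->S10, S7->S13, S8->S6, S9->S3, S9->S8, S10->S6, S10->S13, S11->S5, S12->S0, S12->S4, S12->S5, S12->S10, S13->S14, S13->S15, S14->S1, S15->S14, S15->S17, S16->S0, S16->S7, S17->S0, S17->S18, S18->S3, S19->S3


BFS layer-by-layer from S19:
  dist 0: {S19}
  dist 1: {S3}
  dist 2: {S2, S5, S6}
  dist 3: {S1, S7, S12, S13, S17}
  dist 4: {S0, S4, S10, S11, S14, S15, S18}
  -> S18 reached at distance 4
Shortest path length = 4

4


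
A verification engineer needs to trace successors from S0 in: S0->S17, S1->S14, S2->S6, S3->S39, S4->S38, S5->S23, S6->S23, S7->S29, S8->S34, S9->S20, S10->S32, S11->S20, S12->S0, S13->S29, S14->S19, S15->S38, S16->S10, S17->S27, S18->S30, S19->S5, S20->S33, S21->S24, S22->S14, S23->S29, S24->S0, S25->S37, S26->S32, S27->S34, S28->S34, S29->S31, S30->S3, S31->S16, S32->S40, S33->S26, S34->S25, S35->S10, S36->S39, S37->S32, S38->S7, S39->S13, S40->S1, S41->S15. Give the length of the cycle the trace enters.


Trace from S0 until a state repeats:
  S0 -> S17 -> S27 -> S34 -> S25 -> S37 -> S32 -> S40 -> S1 -> S14 -> S19 -> S5 -> S23 -> S29 -> S31 -> S16 -> S10 -> S32
S32 first seen at step 6, revisited at step 17.
Cycle length = 17 - 6 = 11

11


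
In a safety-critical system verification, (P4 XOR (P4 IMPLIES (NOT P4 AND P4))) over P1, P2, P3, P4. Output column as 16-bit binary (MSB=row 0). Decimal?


Formula: (P4 XOR (P4 IMPLIES (NOT P4 AND P4))) over P1, P2, P3, P4 (16 rows)
Evaluate each row (bits = P1,P2,P3,P4, MSB first):
  row 0 [0000]: (0 XOR (0 IMPLIES (NOT 0 AND 0))) -> 1
  row 1 [0001]: (1 XOR (1 IMPLIES (NOT 1 AND 1))) -> 1
  row 2 [0010]: (0 XOR (0 IMPLIES (NOT 0 AND 0))) -> 1
  row 3 [0011]: (1 XOR (1 IMPLIES (NOT 1 AND 1))) -> 1
  row 4 [0100]: (0 XOR (0 IMPLIES (NOT 0 AND 0))) -> 1
  row 5 [0101]: (1 XOR (1 IMPLIES (NOT 1 AND 1))) -> 1
  row 6 [0110]: (0 XOR (0 IMPLIES (NOT 0 AND 0))) -> 1
  row 7 [0111]: (1 XOR (1 IMPLIES (NOT 1 AND 1))) -> 1
  row 8 [1000]: (0 XOR (0 IMPLIES (NOT 0 AND 0))) -> 1
  row 9 [1001]: (1 XOR (1 IMPLIES (NOT 1 AND 1))) -> 1
  row 10 [1010]: (0 XOR (0 IMPLIES (NOT 0 AND 0))) -> 1
  row 11 [1011]: (1 XOR (1 IMPLIES (NOT 1 AND 1))) -> 1
  row 12 [1100]: (0 XOR (0 IMPLIES (NOT 0 AND 0))) -> 1
  row 13 [1101]: (1 XOR (1 IMPLIES (NOT 1 AND 1))) -> 1
  row 14 [1110]: (0 XOR (0 IMPLIES (NOT 0 AND 0))) -> 1
  row 15 [1111]: (1 XOR (1 IMPLIES (NOT 1 AND 1))) -> 1
Full result column, 4 rows per line (P1,P2 fixed per line; P3,P4 runs 00..11 left to right):
  rows 0-3 [P1,P2=00]: 1111  = hex F
  rows 4-7 [P1,P2=01]: 1111  = hex F
  rows 8-11 [P1,P2=10]: 1111  = hex F
  rows 12-15 [P1,P2=11]: 1111  = hex F
Output column (row 0 .. row 15) = 1111111111111111
Output column grouped in 4s = 1111 1111 1111 1111 = 0xFFFF
Convert to decimal digit by digit (value = value*16 + digit):
  F -> 15
  15*16 + 15 (F) = 255
  255*16 + 15 (F) = 4095
  4095*16 + 15 (F) = 65535
Decimal = 65535

65535


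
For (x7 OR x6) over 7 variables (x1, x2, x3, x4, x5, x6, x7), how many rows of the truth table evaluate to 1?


Formula: (x7 OR x6) over 7 vars (128 rows)
Evaluate each row (x1, x2, x3, x4, x5, x6, x7 as bits, MSB first):
  row 0 [0000000]: (0 OR 0) -> 0
  row 1 [0000001]: (1 OR 0) -> 1
  row 2 [0000010]: (0 OR 1) -> 1
  row 3 [0000011]: (1 OR 1) -> 1
  row 4 [0000100]: (0 OR 0) -> 0
  (every remaining row is evaluated the same way; all 128 results are listed next)
Full result column, 8 rows per line (x1,x2,x3,x4 fixed per line; x5,x6,x7 runs 000..111 left to right):
  rows 0-7 [x1,x2,x3,x4=0000]: 01110111  (ones: 6)
  rows 8-15 [x1,x2,x3,x4=0001]: 01110111  (ones: 6)
  rows 16-23 [x1,x2,x3,x4=0010]: 01110111  (ones: 6)
  rows 24-31 [x1,x2,x3,x4=0011]: 01110111  (ones: 6)
  rows 32-39 [x1,x2,x3,x4=0100]: 01110111  (ones: 6)
  rows 40-47 [x1,x2,x3,x4=0101]: 01110111  (ones: 6)
  rows 48-55 [x1,x2,x3,x4=0110]: 01110111  (ones: 6)
  rows 56-63 [x1,x2,x3,x4=0111]: 01110111  (ones: 6)
  rows 64-71 [x1,x2,x3,x4=1000]: 01110111  (ones: 6)
  rows 72-79 [x1,x2,x3,x4=1001]: 01110111  (ones: 6)
  rows 80-87 [x1,x2,x3,x4=1010]: 01110111  (ones: 6)
  rows 88-95 [x1,x2,x3,x4=1011]: 01110111  (ones: 6)
  rows 96-103 [x1,x2,x3,x4=1100]: 01110111  (ones: 6)
  rows 104-111 [x1,x2,x3,x4=1101]: 01110111  (ones: 6)
  rows 112-119 [x1,x2,x3,x4=1110]: 01110111  (ones: 6)
  rows 120-127 [x1,x2,x3,x4=1111]: 01110111  (ones: 6)
Count of 1-rows = 6+6+6+6+6+6+6+6+6+6+6+6+6+6+6+6 = 96

96


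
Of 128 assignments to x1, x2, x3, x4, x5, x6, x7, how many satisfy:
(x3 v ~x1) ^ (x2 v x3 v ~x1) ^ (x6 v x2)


CNF with 3 clauses over 7 vars (128 assignments).
An assignment satisfies CNF iff every clause has >=1 true literal.
Check each row (bits = x1,x2,x3,x4,x5,x6,x7; clause T/F shown):
  row 0 [0000000]: clauses=TTF -> 0
  row 1 [0000001]: clauses=TTF -> 0
  row 2 [0000010]: clauses=TTT -> 1
  row 3 [0000011]: clauses=TTT -> 1
  row 4 [0000100]: clauses=TTF -> 0
  (every remaining row is evaluated the same way; all 128 results are listed next)
Full result column, 8 rows per line (x1,x2,x3,x4 fixed per line; x5,x6,x7 runs 000..111 left to right):
  rows 0-7 [x1,x2,x3,x4=0000]: 00110011  (ones: 4)
  rows 8-15 [x1,x2,x3,x4=0001]: 00110011  (ones: 4)
  rows 16-23 [x1,x2,x3,x4=0010]: 00110011  (ones: 4)
  rows 24-31 [x1,x2,x3,x4=0011]: 00110011  (ones: 4)
  rows 32-39 [x1,x2,x3,x4=0100]: 11111111  (ones: 8)
  rows 40-47 [x1,x2,x3,x4=0101]: 11111111  (ones: 8)
  rows 48-55 [x1,x2,x3,x4=0110]: 11111111  (ones: 8)
  rows 56-63 [x1,x2,x3,x4=0111]: 11111111  (ones: 8)
  rows 64-71 [x1,x2,x3,x4=1000]: 00000000  (ones: 0)
  rows 72-79 [x1,x2,x3,x4=1001]: 00000000  (ones: 0)
  rows 80-87 [x1,x2,x3,x4=1010]: 00110011  (ones: 4)
  rows 88-95 [x1,x2,x3,x4=1011]: 00110011  (ones: 4)
  rows 96-103 [x1,x2,x3,x4=1100]: 00000000  (ones: 0)
  rows 104-111 [x1,x2,x3,x4=1101]: 00000000  (ones: 0)
  rows 112-119 [x1,x2,x3,x4=1110]: 11111111  (ones: 8)
  rows 120-127 [x1,x2,x3,x4=1111]: 11111111  (ones: 8)
Satisfying assignments = 4+4+4+4+8+8+8+8+0+0+4+4+0+0+8+8 = 72

72
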